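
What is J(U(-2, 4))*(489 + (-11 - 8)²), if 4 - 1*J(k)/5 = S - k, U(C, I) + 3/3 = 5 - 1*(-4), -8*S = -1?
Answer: 201875/4 ≈ 50469.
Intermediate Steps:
S = ⅛ (S = -⅛*(-1) = ⅛ ≈ 0.12500)
U(C, I) = 8 (U(C, I) = -1 + (5 - 1*(-4)) = -1 + (5 + 4) = -1 + 9 = 8)
J(k) = 155/8 + 5*k (J(k) = 20 - 5*(⅛ - k) = 20 + (-5/8 + 5*k) = 155/8 + 5*k)
J(U(-2, 4))*(489 + (-11 - 8)²) = (155/8 + 5*8)*(489 + (-11 - 8)²) = (155/8 + 40)*(489 + (-19)²) = 475*(489 + 361)/8 = (475/8)*850 = 201875/4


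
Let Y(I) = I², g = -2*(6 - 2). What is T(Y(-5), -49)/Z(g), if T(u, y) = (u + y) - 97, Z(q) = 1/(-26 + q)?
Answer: 4114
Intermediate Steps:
g = -8 (g = -2*4 = -8)
T(u, y) = -97 + u + y
T(Y(-5), -49)/Z(g) = (-97 + (-5)² - 49)/(1/(-26 - 8)) = (-97 + 25 - 49)/(1/(-34)) = -121/(-1/34) = -121*(-34) = 4114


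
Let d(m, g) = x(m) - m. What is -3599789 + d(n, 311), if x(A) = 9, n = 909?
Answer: -3600689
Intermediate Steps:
d(m, g) = 9 - m
-3599789 + d(n, 311) = -3599789 + (9 - 1*909) = -3599789 + (9 - 909) = -3599789 - 900 = -3600689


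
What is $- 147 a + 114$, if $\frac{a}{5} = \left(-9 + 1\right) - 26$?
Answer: $25104$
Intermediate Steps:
$a = -170$ ($a = 5 \left(\left(-9 + 1\right) - 26\right) = 5 \left(-8 - 26\right) = 5 \left(-34\right) = -170$)
$- 147 a + 114 = \left(-147\right) \left(-170\right) + 114 = 24990 + 114 = 25104$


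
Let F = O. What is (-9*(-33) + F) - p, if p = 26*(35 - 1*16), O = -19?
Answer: -216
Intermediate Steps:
F = -19
p = 494 (p = 26*(35 - 16) = 26*19 = 494)
(-9*(-33) + F) - p = (-9*(-33) - 19) - 1*494 = (297 - 19) - 494 = 278 - 494 = -216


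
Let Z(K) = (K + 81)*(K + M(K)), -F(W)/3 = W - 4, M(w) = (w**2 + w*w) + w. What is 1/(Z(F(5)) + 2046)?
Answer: 1/2982 ≈ 0.00033535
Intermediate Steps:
M(w) = w + 2*w**2 (M(w) = (w**2 + w**2) + w = 2*w**2 + w = w + 2*w**2)
F(W) = 12 - 3*W (F(W) = -3*(W - 4) = -3*(-4 + W) = 12 - 3*W)
Z(K) = (81 + K)*(K + K*(1 + 2*K)) (Z(K) = (K + 81)*(K + K*(1 + 2*K)) = (81 + K)*(K + K*(1 + 2*K)))
1/(Z(F(5)) + 2046) = 1/(2*(12 - 3*5)*(81 + (12 - 3*5)**2 + 82*(12 - 3*5)) + 2046) = 1/(2*(12 - 15)*(81 + (12 - 15)**2 + 82*(12 - 15)) + 2046) = 1/(2*(-3)*(81 + (-3)**2 + 82*(-3)) + 2046) = 1/(2*(-3)*(81 + 9 - 246) + 2046) = 1/(2*(-3)*(-156) + 2046) = 1/(936 + 2046) = 1/2982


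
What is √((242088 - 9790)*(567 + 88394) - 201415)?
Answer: 579*√61643 ≈ 1.4375e+5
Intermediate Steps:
√((242088 - 9790)*(567 + 88394) - 201415) = √(232298*88961 - 201415) = √(20665462378 - 201415) = √20665260963 = 579*√61643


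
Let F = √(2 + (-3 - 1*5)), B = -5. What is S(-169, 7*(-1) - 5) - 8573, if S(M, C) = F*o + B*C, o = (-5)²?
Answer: -8513 + 25*I*√6 ≈ -8513.0 + 61.237*I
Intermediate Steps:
o = 25
F = I*√6 (F = √(2 + (-3 - 5)) = √(2 - 8) = √(-6) = I*√6 ≈ 2.4495*I)
S(M, C) = -5*C + 25*I*√6 (S(M, C) = (I*√6)*25 - 5*C = 25*I*√6 - 5*C = -5*C + 25*I*√6)
S(-169, 7*(-1) - 5) - 8573 = (-5*(7*(-1) - 5) + 25*I*√6) - 8573 = (-5*(-7 - 5) + 25*I*√6) - 8573 = (-5*(-12) + 25*I*√6) - 8573 = (60 + 25*I*√6) - 8573 = -8513 + 25*I*√6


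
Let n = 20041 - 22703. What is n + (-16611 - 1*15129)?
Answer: -34402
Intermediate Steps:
n = -2662
n + (-16611 - 1*15129) = -2662 + (-16611 - 1*15129) = -2662 + (-16611 - 15129) = -2662 - 31740 = -34402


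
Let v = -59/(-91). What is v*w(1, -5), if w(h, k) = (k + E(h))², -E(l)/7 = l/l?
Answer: 8496/91 ≈ 93.363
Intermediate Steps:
E(l) = -7 (E(l) = -7*l/l = -7*1 = -7)
w(h, k) = (-7 + k)² (w(h, k) = (k - 7)² = (-7 + k)²)
v = 59/91 (v = -59*(-1/91) = 59/91 ≈ 0.64835)
v*w(1, -5) = 59*(-7 - 5)²/91 = (59/91)*(-12)² = (59/91)*144 = 8496/91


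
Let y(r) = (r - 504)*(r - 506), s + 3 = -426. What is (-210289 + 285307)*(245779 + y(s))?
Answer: 83880176412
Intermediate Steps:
s = -429 (s = -3 - 426 = -429)
y(r) = (-506 + r)*(-504 + r) (y(r) = (-504 + r)*(-506 + r) = (-506 + r)*(-504 + r))
(-210289 + 285307)*(245779 + y(s)) = (-210289 + 285307)*(245779 + (255024 + (-429)² - 1010*(-429))) = 75018*(245779 + (255024 + 184041 + 433290)) = 75018*(245779 + 872355) = 75018*1118134 = 83880176412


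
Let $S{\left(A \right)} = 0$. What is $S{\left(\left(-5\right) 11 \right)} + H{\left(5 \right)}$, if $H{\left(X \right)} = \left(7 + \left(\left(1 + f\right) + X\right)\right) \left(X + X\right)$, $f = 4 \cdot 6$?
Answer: $370$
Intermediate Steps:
$f = 24$
$H{\left(X \right)} = 2 X \left(32 + X\right)$ ($H{\left(X \right)} = \left(7 + \left(\left(1 + 24\right) + X\right)\right) \left(X + X\right) = \left(7 + \left(25 + X\right)\right) 2 X = \left(32 + X\right) 2 X = 2 X \left(32 + X\right)$)
$S{\left(\left(-5\right) 11 \right)} + H{\left(5 \right)} = 0 + 2 \cdot 5 \left(32 + 5\right) = 0 + 2 \cdot 5 \cdot 37 = 0 + 370 = 370$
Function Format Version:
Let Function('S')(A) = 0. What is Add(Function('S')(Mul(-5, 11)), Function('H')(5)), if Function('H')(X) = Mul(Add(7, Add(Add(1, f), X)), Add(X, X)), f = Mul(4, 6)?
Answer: 370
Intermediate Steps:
f = 24
Function('H')(X) = Mul(2, X, Add(32, X)) (Function('H')(X) = Mul(Add(7, Add(Add(1, 24), X)), Add(X, X)) = Mul(Add(7, Add(25, X)), Mul(2, X)) = Mul(Add(32, X), Mul(2, X)) = Mul(2, X, Add(32, X)))
Add(Function('S')(Mul(-5, 11)), Function('H')(5)) = Add(0, Mul(2, 5, Add(32, 5))) = Add(0, Mul(2, 5, 37)) = Add(0, 370) = 370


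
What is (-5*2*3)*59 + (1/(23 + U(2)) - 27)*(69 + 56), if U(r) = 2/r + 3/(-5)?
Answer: -601340/117 ≈ -5139.7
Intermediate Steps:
U(r) = -⅗ + 2/r (U(r) = 2/r + 3*(-⅕) = 2/r - ⅗ = -⅗ + 2/r)
(-5*2*3)*59 + (1/(23 + U(2)) - 27)*(69 + 56) = (-5*2*3)*59 + (1/(23 + (-⅗ + 2/2)) - 27)*(69 + 56) = -10*3*59 + (1/(23 + (-⅗ + 2*(½))) - 27)*125 = -30*59 + (1/(23 + (-⅗ + 1)) - 27)*125 = -1770 + (1/(23 + ⅖) - 27)*125 = -1770 + (1/(117/5) - 27)*125 = -1770 + (5/117 - 27)*125 = -1770 - 3154/117*125 = -1770 - 394250/117 = -601340/117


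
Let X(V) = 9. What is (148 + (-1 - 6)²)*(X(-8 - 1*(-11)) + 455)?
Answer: 91408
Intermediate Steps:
(148 + (-1 - 6)²)*(X(-8 - 1*(-11)) + 455) = (148 + (-1 - 6)²)*(9 + 455) = (148 + (-7)²)*464 = (148 + 49)*464 = 197*464 = 91408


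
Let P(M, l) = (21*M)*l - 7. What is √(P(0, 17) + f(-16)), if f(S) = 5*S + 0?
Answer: I*√87 ≈ 9.3274*I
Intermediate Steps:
P(M, l) = -7 + 21*M*l (P(M, l) = 21*M*l - 7 = -7 + 21*M*l)
f(S) = 5*S
√(P(0, 17) + f(-16)) = √((-7 + 21*0*17) + 5*(-16)) = √((-7 + 0) - 80) = √(-7 - 80) = √(-87) = I*√87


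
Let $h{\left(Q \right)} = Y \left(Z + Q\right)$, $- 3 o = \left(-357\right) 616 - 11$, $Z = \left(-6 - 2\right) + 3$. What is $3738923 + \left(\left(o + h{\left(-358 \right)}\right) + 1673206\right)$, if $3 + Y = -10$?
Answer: $\frac{16470467}{3} \approx 5.4902 \cdot 10^{6}$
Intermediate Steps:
$Y = -13$ ($Y = -3 - 10 = -13$)
$Z = -5$ ($Z = -8 + 3 = -5$)
$o = \frac{219923}{3}$ ($o = - \frac{\left(-357\right) 616 - 11}{3} = - \frac{-219912 - 11}{3} = \left(- \frac{1}{3}\right) \left(-219923\right) = \frac{219923}{3} \approx 73308.0$)
$h{\left(Q \right)} = 65 - 13 Q$ ($h{\left(Q \right)} = - 13 \left(-5 + Q\right) = 65 - 13 Q$)
$3738923 + \left(\left(o + h{\left(-358 \right)}\right) + 1673206\right) = 3738923 + \left(\left(\frac{219923}{3} + \left(65 - -4654\right)\right) + 1673206\right) = 3738923 + \left(\left(\frac{219923}{3} + \left(65 + 4654\right)\right) + 1673206\right) = 3738923 + \left(\left(\frac{219923}{3} + 4719\right) + 1673206\right) = 3738923 + \left(\frac{234080}{3} + 1673206\right) = 3738923 + \frac{5253698}{3} = \frac{16470467}{3}$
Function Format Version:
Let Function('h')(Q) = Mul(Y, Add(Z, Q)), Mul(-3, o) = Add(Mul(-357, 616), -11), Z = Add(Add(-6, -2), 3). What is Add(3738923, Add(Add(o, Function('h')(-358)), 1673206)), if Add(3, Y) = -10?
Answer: Rational(16470467, 3) ≈ 5.4902e+6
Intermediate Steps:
Y = -13 (Y = Add(-3, -10) = -13)
Z = -5 (Z = Add(-8, 3) = -5)
o = Rational(219923, 3) (o = Mul(Rational(-1, 3), Add(Mul(-357, 616), -11)) = Mul(Rational(-1, 3), Add(-219912, -11)) = Mul(Rational(-1, 3), -219923) = Rational(219923, 3) ≈ 73308.)
Function('h')(Q) = Add(65, Mul(-13, Q)) (Function('h')(Q) = Mul(-13, Add(-5, Q)) = Add(65, Mul(-13, Q)))
Add(3738923, Add(Add(o, Function('h')(-358)), 1673206)) = Add(3738923, Add(Add(Rational(219923, 3), Add(65, Mul(-13, -358))), 1673206)) = Add(3738923, Add(Add(Rational(219923, 3), Add(65, 4654)), 1673206)) = Add(3738923, Add(Add(Rational(219923, 3), 4719), 1673206)) = Add(3738923, Add(Rational(234080, 3), 1673206)) = Add(3738923, Rational(5253698, 3)) = Rational(16470467, 3)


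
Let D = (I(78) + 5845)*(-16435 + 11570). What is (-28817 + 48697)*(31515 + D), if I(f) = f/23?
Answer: -12995176292000/23 ≈ -5.6501e+11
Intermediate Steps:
I(f) = f/23 (I(f) = f*(1/23) = f/23)
D = -654405745/23 (D = ((1/23)*78 + 5845)*(-16435 + 11570) = (78/23 + 5845)*(-4865) = (134513/23)*(-4865) = -654405745/23 ≈ -2.8452e+7)
(-28817 + 48697)*(31515 + D) = (-28817 + 48697)*(31515 - 654405745/23) = 19880*(-653680900/23) = -12995176292000/23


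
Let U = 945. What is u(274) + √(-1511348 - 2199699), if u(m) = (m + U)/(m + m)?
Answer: 1219/548 + I*√3711047 ≈ 2.2245 + 1926.4*I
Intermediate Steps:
u(m) = (945 + m)/(2*m) (u(m) = (m + 945)/(m + m) = (945 + m)/((2*m)) = (945 + m)*(1/(2*m)) = (945 + m)/(2*m))
u(274) + √(-1511348 - 2199699) = (½)*(945 + 274)/274 + √(-1511348 - 2199699) = (½)*(1/274)*1219 + √(-3711047) = 1219/548 + I*√3711047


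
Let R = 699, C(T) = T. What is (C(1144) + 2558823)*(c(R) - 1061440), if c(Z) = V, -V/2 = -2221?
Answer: -2705879999066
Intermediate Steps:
V = 4442 (V = -2*(-2221) = 4442)
c(Z) = 4442
(C(1144) + 2558823)*(c(R) - 1061440) = (1144 + 2558823)*(4442 - 1061440) = 2559967*(-1056998) = -2705879999066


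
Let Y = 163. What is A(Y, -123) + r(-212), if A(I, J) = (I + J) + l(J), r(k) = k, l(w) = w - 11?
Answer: -306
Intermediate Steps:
l(w) = -11 + w
A(I, J) = -11 + I + 2*J (A(I, J) = (I + J) + (-11 + J) = -11 + I + 2*J)
A(Y, -123) + r(-212) = (-11 + 163 + 2*(-123)) - 212 = (-11 + 163 - 246) - 212 = -94 - 212 = -306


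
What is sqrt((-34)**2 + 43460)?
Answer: 26*sqrt(66) ≈ 211.23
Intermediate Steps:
sqrt((-34)**2 + 43460) = sqrt(1156 + 43460) = sqrt(44616) = 26*sqrt(66)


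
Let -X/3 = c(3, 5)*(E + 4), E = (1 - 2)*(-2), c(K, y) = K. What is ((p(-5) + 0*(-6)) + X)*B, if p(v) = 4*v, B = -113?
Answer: 8362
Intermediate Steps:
E = 2 (E = -1*(-2) = 2)
X = -54 (X = -9*(2 + 4) = -9*6 = -3*18 = -54)
((p(-5) + 0*(-6)) + X)*B = ((4*(-5) + 0*(-6)) - 54)*(-113) = ((-20 + 0) - 54)*(-113) = (-20 - 54)*(-113) = -74*(-113) = 8362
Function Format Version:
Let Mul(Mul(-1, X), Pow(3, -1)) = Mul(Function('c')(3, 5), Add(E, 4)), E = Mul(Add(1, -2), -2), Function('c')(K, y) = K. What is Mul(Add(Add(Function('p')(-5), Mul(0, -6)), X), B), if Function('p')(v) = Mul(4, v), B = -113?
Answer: 8362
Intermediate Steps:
E = 2 (E = Mul(-1, -2) = 2)
X = -54 (X = Mul(-3, Mul(3, Add(2, 4))) = Mul(-3, Mul(3, 6)) = Mul(-3, 18) = -54)
Mul(Add(Add(Function('p')(-5), Mul(0, -6)), X), B) = Mul(Add(Add(Mul(4, -5), Mul(0, -6)), -54), -113) = Mul(Add(Add(-20, 0), -54), -113) = Mul(Add(-20, -54), -113) = Mul(-74, -113) = 8362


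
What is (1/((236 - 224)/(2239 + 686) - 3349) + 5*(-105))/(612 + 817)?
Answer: -1714268250/4666072259 ≈ -0.36739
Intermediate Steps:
(1/((236 - 224)/(2239 + 686) - 3349) + 5*(-105))/(612 + 817) = (1/(12/2925 - 3349) - 525)/1429 = (1/(12*(1/2925) - 3349) - 525)*(1/1429) = (1/(4/975 - 3349) - 525)*(1/1429) = (1/(-3265271/975) - 525)*(1/1429) = (-975/3265271 - 525)*(1/1429) = -1714268250/3265271*1/1429 = -1714268250/4666072259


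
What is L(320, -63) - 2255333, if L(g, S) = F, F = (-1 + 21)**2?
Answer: -2254933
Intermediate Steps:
F = 400 (F = 20**2 = 400)
L(g, S) = 400
L(320, -63) - 2255333 = 400 - 2255333 = -2254933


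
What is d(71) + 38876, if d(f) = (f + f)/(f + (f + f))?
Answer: 116630/3 ≈ 38877.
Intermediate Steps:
d(f) = ⅔ (d(f) = (2*f)/(f + 2*f) = (2*f)/((3*f)) = (2*f)*(1/(3*f)) = ⅔)
d(71) + 38876 = ⅔ + 38876 = 116630/3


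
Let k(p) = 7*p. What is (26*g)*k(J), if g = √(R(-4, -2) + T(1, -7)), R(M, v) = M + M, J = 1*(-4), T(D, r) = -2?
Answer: -728*I*√10 ≈ -2302.1*I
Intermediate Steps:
J = -4
R(M, v) = 2*M
g = I*√10 (g = √(2*(-4) - 2) = √(-8 - 2) = √(-10) = I*√10 ≈ 3.1623*I)
(26*g)*k(J) = (26*(I*√10))*(7*(-4)) = (26*I*√10)*(-28) = -728*I*√10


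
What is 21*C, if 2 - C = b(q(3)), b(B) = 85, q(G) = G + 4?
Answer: -1743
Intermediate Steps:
q(G) = 4 + G
C = -83 (C = 2 - 1*85 = 2 - 85 = -83)
21*C = 21*(-83) = -1743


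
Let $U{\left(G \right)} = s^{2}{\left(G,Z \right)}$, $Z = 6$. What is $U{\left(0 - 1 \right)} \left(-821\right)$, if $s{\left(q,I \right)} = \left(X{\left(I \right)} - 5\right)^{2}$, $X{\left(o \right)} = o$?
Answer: $-821$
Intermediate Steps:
$s{\left(q,I \right)} = \left(-5 + I\right)^{2}$ ($s{\left(q,I \right)} = \left(I - 5\right)^{2} = \left(-5 + I\right)^{2}$)
$U{\left(G \right)} = 1$ ($U{\left(G \right)} = \left(\left(-5 + 6\right)^{2}\right)^{2} = \left(1^{2}\right)^{2} = 1^{2} = 1$)
$U{\left(0 - 1 \right)} \left(-821\right) = 1 \left(-821\right) = -821$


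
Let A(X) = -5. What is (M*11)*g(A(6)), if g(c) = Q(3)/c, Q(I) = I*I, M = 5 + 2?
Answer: -693/5 ≈ -138.60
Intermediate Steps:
M = 7
Q(I) = I²
g(c) = 9/c (g(c) = 3²/c = 9/c)
(M*11)*g(A(6)) = (7*11)*(9/(-5)) = 77*(9*(-⅕)) = 77*(-9/5) = -693/5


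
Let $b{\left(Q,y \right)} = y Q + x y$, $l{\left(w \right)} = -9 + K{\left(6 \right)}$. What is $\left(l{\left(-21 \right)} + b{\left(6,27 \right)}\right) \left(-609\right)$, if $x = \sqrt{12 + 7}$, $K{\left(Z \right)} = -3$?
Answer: $-91350 - 16443 \sqrt{19} \approx -1.6302 \cdot 10^{5}$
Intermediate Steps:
$l{\left(w \right)} = -12$ ($l{\left(w \right)} = -9 - 3 = -12$)
$x = \sqrt{19} \approx 4.3589$
$b{\left(Q,y \right)} = Q y + y \sqrt{19}$ ($b{\left(Q,y \right)} = y Q + \sqrt{19} y = Q y + y \sqrt{19}$)
$\left(l{\left(-21 \right)} + b{\left(6,27 \right)}\right) \left(-609\right) = \left(-12 + 27 \left(6 + \sqrt{19}\right)\right) \left(-609\right) = \left(-12 + \left(162 + 27 \sqrt{19}\right)\right) \left(-609\right) = \left(150 + 27 \sqrt{19}\right) \left(-609\right) = -91350 - 16443 \sqrt{19}$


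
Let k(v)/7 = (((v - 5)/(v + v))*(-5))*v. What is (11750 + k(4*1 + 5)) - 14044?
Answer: -2364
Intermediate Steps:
k(v) = 175/2 - 35*v/2 (k(v) = 7*((((v - 5)/(v + v))*(-5))*v) = 7*((((-5 + v)/((2*v)))*(-5))*v) = 7*((((-5 + v)*(1/(2*v)))*(-5))*v) = 7*((((-5 + v)/(2*v))*(-5))*v) = 7*((-5*(-5 + v)/(2*v))*v) = 7*(25/2 - 5*v/2) = 175/2 - 35*v/2)
(11750 + k(4*1 + 5)) - 14044 = (11750 + (175/2 - 35*(4*1 + 5)/2)) - 14044 = (11750 + (175/2 - 35*(4 + 5)/2)) - 14044 = (11750 + (175/2 - 35/2*9)) - 14044 = (11750 + (175/2 - 315/2)) - 14044 = (11750 - 70) - 14044 = 11680 - 14044 = -2364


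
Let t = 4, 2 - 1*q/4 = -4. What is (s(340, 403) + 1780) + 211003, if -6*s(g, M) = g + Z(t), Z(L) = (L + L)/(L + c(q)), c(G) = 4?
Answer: 1276357/6 ≈ 2.1273e+5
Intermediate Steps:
q = 24 (q = 8 - 4*(-4) = 8 + 16 = 24)
Z(L) = 2*L/(4 + L) (Z(L) = (L + L)/(L + 4) = (2*L)/(4 + L) = 2*L/(4 + L))
s(g, M) = -⅙ - g/6 (s(g, M) = -(g + 2*4/(4 + 4))/6 = -(g + 2*4/8)/6 = -(g + 2*4*(⅛))/6 = -(g + 1)/6 = -(1 + g)/6 = -⅙ - g/6)
(s(340, 403) + 1780) + 211003 = ((-⅙ - ⅙*340) + 1780) + 211003 = ((-⅙ - 170/3) + 1780) + 211003 = (-341/6 + 1780) + 211003 = 10339/6 + 211003 = 1276357/6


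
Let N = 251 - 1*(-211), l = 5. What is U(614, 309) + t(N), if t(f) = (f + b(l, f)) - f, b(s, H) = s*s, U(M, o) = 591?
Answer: 616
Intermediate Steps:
b(s, H) = s²
N = 462 (N = 251 + 211 = 462)
t(f) = 25 (t(f) = (f + 5²) - f = (f + 25) - f = (25 + f) - f = 25)
U(614, 309) + t(N) = 591 + 25 = 616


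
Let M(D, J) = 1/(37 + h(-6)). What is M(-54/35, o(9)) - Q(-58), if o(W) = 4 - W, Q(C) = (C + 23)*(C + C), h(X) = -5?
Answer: -129919/32 ≈ -4060.0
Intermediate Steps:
Q(C) = 2*C*(23 + C) (Q(C) = (23 + C)*(2*C) = 2*C*(23 + C))
M(D, J) = 1/32 (M(D, J) = 1/(37 - 5) = 1/32)
M(-54/35, o(9)) - Q(-58) = 1/32 - 2*(-58)*(23 - 58) = 1/32 - 2*(-58)*(-35) = 1/32 - 1*4060 = 1/32 - 4060 = -129919/32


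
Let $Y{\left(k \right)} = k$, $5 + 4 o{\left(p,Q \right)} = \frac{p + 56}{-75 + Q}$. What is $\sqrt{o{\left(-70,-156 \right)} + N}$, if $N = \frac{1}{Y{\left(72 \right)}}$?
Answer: $\frac{i \sqrt{21274}}{132} \approx 1.105 i$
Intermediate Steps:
$o{\left(p,Q \right)} = - \frac{5}{4} + \frac{56 + p}{4 \left(-75 + Q\right)}$ ($o{\left(p,Q \right)} = - \frac{5}{4} + \frac{\left(p + 56\right) \frac{1}{-75 + Q}}{4} = - \frac{5}{4} + \frac{\left(56 + p\right) \frac{1}{-75 + Q}}{4} = - \frac{5}{4} + \frac{\frac{1}{-75 + Q} \left(56 + p\right)}{4} = - \frac{5}{4} + \frac{56 + p}{4 \left(-75 + Q\right)}$)
$N = \frac{1}{72} \approx 0.013889$
$\sqrt{o{\left(-70,-156 \right)} + N} = \sqrt{\frac{431 - 70 - -780}{4 \left(-75 - 156\right)} + \frac{1}{72}} = \sqrt{\frac{431 - 70 + 780}{4 \left(-231\right)} + \frac{1}{72}} = \sqrt{\frac{1}{4} \left(- \frac{1}{231}\right) 1141 + \frac{1}{72}} = \sqrt{- \frac{163}{132} + \frac{1}{72}} = \sqrt{- \frac{967}{792}} = \frac{i \sqrt{21274}}{132}$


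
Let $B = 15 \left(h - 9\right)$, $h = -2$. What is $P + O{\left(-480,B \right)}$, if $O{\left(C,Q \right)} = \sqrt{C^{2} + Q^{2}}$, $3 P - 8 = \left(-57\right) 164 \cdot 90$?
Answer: $- \frac{841312}{3} + 15 \sqrt{1145} \approx -2.7993 \cdot 10^{5}$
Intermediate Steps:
$P = - \frac{841312}{3}$ ($P = \frac{8}{3} + \frac{\left(-57\right) 164 \cdot 90}{3} = \frac{8}{3} + \frac{\left(-9348\right) 90}{3} = \frac{8}{3} + \frac{1}{3} \left(-841320\right) = \frac{8}{3} - 280440 = - \frac{841312}{3} \approx -2.8044 \cdot 10^{5}$)
$B = -165$ ($B = 15 \left(-2 - 9\right) = 15 \left(-11\right) = -165$)
$P + O{\left(-480,B \right)} = - \frac{841312}{3} + \sqrt{\left(-480\right)^{2} + \left(-165\right)^{2}} = - \frac{841312}{3} + \sqrt{230400 + 27225} = - \frac{841312}{3} + \sqrt{257625} = - \frac{841312}{3} + 15 \sqrt{1145}$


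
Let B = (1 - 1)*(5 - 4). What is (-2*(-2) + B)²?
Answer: 16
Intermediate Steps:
B = 0 (B = 0*1 = 0)
(-2*(-2) + B)² = (-2*(-2) + 0)² = (4 + 0)² = 4² = 16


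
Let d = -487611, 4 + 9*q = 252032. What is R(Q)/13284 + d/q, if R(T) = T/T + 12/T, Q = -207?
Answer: -251404015474/14437991043 ≈ -17.413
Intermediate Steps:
q = 252028/9 (q = -4/9 + (1/9)*252032 = -4/9 + 252032/9 = 252028/9 ≈ 28003.)
R(T) = 1 + 12/T
R(Q)/13284 + d/q = ((12 - 207)/(-207))/13284 - 487611/252028/9 = -1/207*(-195)*(1/13284) - 487611*9/252028 = (65/69)*(1/13284) - 4388499/252028 = 65/916596 - 4388499/252028 = -251404015474/14437991043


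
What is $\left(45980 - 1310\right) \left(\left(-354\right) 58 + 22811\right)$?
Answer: $101802930$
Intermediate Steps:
$\left(45980 - 1310\right) \left(\left(-354\right) 58 + 22811\right) = 44670 \left(-20532 + 22811\right) = 44670 \cdot 2279 = 101802930$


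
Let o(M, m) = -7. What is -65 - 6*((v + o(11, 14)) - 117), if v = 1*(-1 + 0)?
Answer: 685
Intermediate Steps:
v = -1 (v = 1*(-1) = -1)
-65 - 6*((v + o(11, 14)) - 117) = -65 - 6*((-1 - 7) - 117) = -65 - 6*(-8 - 117) = -65 - 6*(-125) = -65 + 750 = 685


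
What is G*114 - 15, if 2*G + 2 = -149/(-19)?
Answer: 318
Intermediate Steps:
G = 111/38 (G = -1 + (-149/(-19))/2 = -1 + (-149*(-1/19))/2 = -1 + (1/2)*(149/19) = -1 + 149/38 = 111/38 ≈ 2.9211)
G*114 - 15 = (111/38)*114 - 15 = 333 - 15 = 318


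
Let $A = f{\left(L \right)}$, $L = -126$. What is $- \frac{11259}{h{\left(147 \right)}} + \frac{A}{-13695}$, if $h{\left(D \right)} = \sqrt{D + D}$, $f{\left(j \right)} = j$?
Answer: $\frac{42}{4565} - \frac{3753 \sqrt{6}}{14} \approx -656.63$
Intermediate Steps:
$A = -126$
$h{\left(D \right)} = \sqrt{2} \sqrt{D}$ ($h{\left(D \right)} = \sqrt{2 D} = \sqrt{2} \sqrt{D}$)
$- \frac{11259}{h{\left(147 \right)}} + \frac{A}{-13695} = - \frac{11259}{\sqrt{2} \sqrt{147}} - \frac{126}{-13695} = - \frac{11259}{\sqrt{2} \cdot 7 \sqrt{3}} - - \frac{42}{4565} = - \frac{11259}{7 \sqrt{6}} + \frac{42}{4565} = - 11259 \frac{\sqrt{6}}{42} + \frac{42}{4565} = - \frac{3753 \sqrt{6}}{14} + \frac{42}{4565} = \frac{42}{4565} - \frac{3753 \sqrt{6}}{14}$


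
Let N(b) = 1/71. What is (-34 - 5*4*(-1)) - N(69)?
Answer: -995/71 ≈ -14.014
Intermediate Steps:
N(b) = 1/71
(-34 - 5*4*(-1)) - N(69) = (-34 - 5*4*(-1)) - 1*1/71 = (-34 - 20*(-1)) - 1/71 = (-34 + 20) - 1/71 = -14 - 1/71 = -995/71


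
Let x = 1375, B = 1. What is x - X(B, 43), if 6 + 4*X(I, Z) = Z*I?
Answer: 5463/4 ≈ 1365.8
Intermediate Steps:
X(I, Z) = -3/2 + I*Z/4 (X(I, Z) = -3/2 + (Z*I)/4 = -3/2 + (I*Z)/4 = -3/2 + I*Z/4)
x - X(B, 43) = 1375 - (-3/2 + (¼)*1*43) = 1375 - (-3/2 + 43/4) = 1375 - 1*37/4 = 1375 - 37/4 = 5463/4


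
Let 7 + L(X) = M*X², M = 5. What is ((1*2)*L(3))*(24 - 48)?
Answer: -1824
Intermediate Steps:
L(X) = -7 + 5*X²
((1*2)*L(3))*(24 - 48) = ((1*2)*(-7 + 5*3²))*(24 - 48) = (2*(-7 + 5*9))*(-24) = (2*(-7 + 45))*(-24) = (2*38)*(-24) = 76*(-24) = -1824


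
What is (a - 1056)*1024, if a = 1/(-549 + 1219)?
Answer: -362249728/335 ≈ -1.0813e+6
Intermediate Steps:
a = 1/670 ≈ 0.0014925
(a - 1056)*1024 = (1/670 - 1056)*1024 = -707519/670*1024 = -362249728/335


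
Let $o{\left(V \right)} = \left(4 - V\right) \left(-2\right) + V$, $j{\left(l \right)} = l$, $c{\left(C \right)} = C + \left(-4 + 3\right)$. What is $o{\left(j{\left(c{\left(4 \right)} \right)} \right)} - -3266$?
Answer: $3267$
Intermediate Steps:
$c{\left(C \right)} = -1 + C$ ($c{\left(C \right)} = C - 1 = -1 + C$)
$o{\left(V \right)} = -8 + 3 V$ ($o{\left(V \right)} = \left(-8 + 2 V\right) + V = -8 + 3 V$)
$o{\left(j{\left(c{\left(4 \right)} \right)} \right)} - -3266 = \left(-8 + 3 \left(-1 + 4\right)\right) - -3266 = \left(-8 + 3 \cdot 3\right) + 3266 = \left(-8 + 9\right) + 3266 = 1 + 3266 = 3267$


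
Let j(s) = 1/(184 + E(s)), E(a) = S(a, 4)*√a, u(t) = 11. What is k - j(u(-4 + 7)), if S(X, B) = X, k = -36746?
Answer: -1195163834/32525 + 11*√11/32525 ≈ -36746.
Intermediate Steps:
E(a) = a^(3/2) (E(a) = a*√a = a^(3/2))
j(s) = 1/(184 + s^(3/2))
k - j(u(-4 + 7)) = -36746 - 1/(184 + 11^(3/2)) = -36746 - 1/(184 + 11*√11)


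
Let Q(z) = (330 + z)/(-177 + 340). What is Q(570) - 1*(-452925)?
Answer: 73827675/163 ≈ 4.5293e+5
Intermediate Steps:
Q(z) = 330/163 + z/163 (Q(z) = (330 + z)/163 = (330 + z)*(1/163) = 330/163 + z/163)
Q(570) - 1*(-452925) = (330/163 + (1/163)*570) - 1*(-452925) = (330/163 + 570/163) + 452925 = 900/163 + 452925 = 73827675/163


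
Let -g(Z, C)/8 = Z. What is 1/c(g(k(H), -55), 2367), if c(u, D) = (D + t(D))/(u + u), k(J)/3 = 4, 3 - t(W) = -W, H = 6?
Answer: -64/1579 ≈ -0.040532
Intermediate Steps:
t(W) = 3 + W (t(W) = 3 - (-1)*W = 3 + W)
k(J) = 12 (k(J) = 3*4 = 12)
g(Z, C) = -8*Z
c(u, D) = (3 + 2*D)/(2*u) (c(u, D) = (D + (3 + D))/(u + u) = (3 + 2*D)/((2*u)) = (3 + 2*D)*(1/(2*u)) = (3 + 2*D)/(2*u))
1/c(g(k(H), -55), 2367) = 1/((3/2 + 2367)/((-8*12))) = 1/((4737/2)/(-96)) = 1/(-1/96*4737/2) = 1/(-1579/64) = -64/1579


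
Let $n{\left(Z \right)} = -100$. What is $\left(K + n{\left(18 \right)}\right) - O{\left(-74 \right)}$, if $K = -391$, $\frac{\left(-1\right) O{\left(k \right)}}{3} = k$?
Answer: $-713$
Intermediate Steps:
$O{\left(k \right)} = - 3 k$
$\left(K + n{\left(18 \right)}\right) - O{\left(-74 \right)} = \left(-391 - 100\right) - \left(-3\right) \left(-74\right) = -491 - 222 = -713$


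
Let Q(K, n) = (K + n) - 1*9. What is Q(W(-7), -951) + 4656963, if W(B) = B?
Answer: 4655996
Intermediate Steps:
Q(K, n) = -9 + K + n (Q(K, n) = (K + n) - 9 = -9 + K + n)
Q(W(-7), -951) + 4656963 = (-9 - 7 - 951) + 4656963 = -967 + 4656963 = 4655996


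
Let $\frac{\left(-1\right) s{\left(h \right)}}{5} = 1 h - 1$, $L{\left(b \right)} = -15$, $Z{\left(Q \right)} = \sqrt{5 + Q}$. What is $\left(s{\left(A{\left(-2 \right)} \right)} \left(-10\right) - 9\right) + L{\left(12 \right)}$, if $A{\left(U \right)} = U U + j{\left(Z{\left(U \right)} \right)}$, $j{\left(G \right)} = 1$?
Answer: $176$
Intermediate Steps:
$A{\left(U \right)} = 1 + U^{2}$ ($A{\left(U \right)} = U U + 1 = U^{2} + 1 = 1 + U^{2}$)
$s{\left(h \right)} = 5 - 5 h$ ($s{\left(h \right)} = - 5 \left(1 h - 1\right) = - 5 \left(h - 1\right) = - 5 \left(-1 + h\right) = 5 - 5 h$)
$\left(s{\left(A{\left(-2 \right)} \right)} \left(-10\right) - 9\right) + L{\left(12 \right)} = \left(\left(5 - 5 \left(1 + \left(-2\right)^{2}\right)\right) \left(-10\right) - 9\right) - 15 = \left(\left(5 - 5 \left(1 + 4\right)\right) \left(-10\right) - 9\right) - 15 = \left(\left(5 - 25\right) \left(-10\right) - 9\right) - 15 = \left(\left(-20\right) \left(-10\right) - 9\right) - 15 = \left(200 - 9\right) - 15 = 191 - 15 = 176$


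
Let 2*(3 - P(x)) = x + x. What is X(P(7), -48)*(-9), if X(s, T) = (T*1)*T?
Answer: -20736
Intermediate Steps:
P(x) = 3 - x (P(x) = 3 - (x + x)/2 = 3 - x)
X(s, T) = T² (X(s, T) = T*T = T²)
X(P(7), -48)*(-9) = (-48)²*(-9) = 2304*(-9) = -20736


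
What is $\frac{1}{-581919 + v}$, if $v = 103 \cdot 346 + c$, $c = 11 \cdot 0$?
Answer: $- \frac{1}{546281} \approx -1.8306 \cdot 10^{-6}$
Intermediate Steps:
$c = 0$
$v = 35638$ ($v = 103 \cdot 346 + 0 = 35638 + 0 = 35638$)
$\frac{1}{-581919 + v} = \frac{1}{-581919 + 35638} = \frac{1}{-546281} = - \frac{1}{546281}$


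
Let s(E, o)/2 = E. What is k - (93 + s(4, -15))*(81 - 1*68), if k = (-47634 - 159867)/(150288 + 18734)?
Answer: -31733341/24146 ≈ -1314.2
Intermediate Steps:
s(E, o) = 2*E
k = -29643/24146 (k = -207501/169022 = -207501*1/169022 = -29643/24146 ≈ -1.2277)
k - (93 + s(4, -15))*(81 - 1*68) = -29643/24146 - (93 + 2*4)*(81 - 1*68) = -29643/24146 - (93 + 8)*(81 - 68) = -29643/24146 - 101*13 = -29643/24146 - 1*1313 = -29643/24146 - 1313 = -31733341/24146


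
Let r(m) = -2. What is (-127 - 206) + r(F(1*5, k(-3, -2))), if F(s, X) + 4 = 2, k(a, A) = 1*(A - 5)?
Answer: -335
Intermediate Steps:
k(a, A) = -5 + A (k(a, A) = 1*(-5 + A) = -5 + A)
F(s, X) = -2 (F(s, X) = -4 + 2 = -2)
(-127 - 206) + r(F(1*5, k(-3, -2))) = (-127 - 206) - 2 = -333 - 2 = -335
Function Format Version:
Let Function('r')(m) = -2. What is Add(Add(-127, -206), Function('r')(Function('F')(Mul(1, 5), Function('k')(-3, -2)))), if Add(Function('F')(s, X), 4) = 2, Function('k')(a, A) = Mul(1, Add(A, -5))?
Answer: -335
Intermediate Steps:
Function('k')(a, A) = Add(-5, A) (Function('k')(a, A) = Mul(1, Add(-5, A)) = Add(-5, A))
Function('F')(s, X) = -2 (Function('F')(s, X) = Add(-4, 2) = -2)
Add(Add(-127, -206), Function('r')(Function('F')(Mul(1, 5), Function('k')(-3, -2)))) = Add(Add(-127, -206), -2) = Add(-333, -2) = -335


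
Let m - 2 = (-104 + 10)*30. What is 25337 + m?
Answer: 22519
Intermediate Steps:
m = -2818 (m = 2 + (-104 + 10)*30 = 2 - 94*30 = 2 - 2820 = -2818)
25337 + m = 25337 - 2818 = 22519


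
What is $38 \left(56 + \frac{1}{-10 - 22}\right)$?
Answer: $\frac{34029}{16} \approx 2126.8$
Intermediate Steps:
$38 \left(56 + \frac{1}{-10 - 22}\right) = 38 \left(56 + \frac{1}{-32}\right) = 38 \left(56 - \frac{1}{32}\right) = 38 \cdot \frac{1791}{32} = \frac{34029}{16}$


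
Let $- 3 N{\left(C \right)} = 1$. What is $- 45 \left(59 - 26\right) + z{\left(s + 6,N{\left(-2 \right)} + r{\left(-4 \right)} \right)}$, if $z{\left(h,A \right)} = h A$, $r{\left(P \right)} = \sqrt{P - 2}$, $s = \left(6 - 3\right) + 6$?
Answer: $-1490 + 15 i \sqrt{6} \approx -1490.0 + 36.742 i$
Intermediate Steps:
$N{\left(C \right)} = - \frac{1}{3}$ ($N{\left(C \right)} = \left(- \frac{1}{3}\right) 1 = - \frac{1}{3}$)
$s = 9$ ($s = 3 + 6 = 9$)
$r{\left(P \right)} = \sqrt{-2 + P}$
$z{\left(h,A \right)} = A h$
$- 45 \left(59 - 26\right) + z{\left(s + 6,N{\left(-2 \right)} + r{\left(-4 \right)} \right)} = - 45 \left(59 - 26\right) + \left(- \frac{1}{3} + \sqrt{-2 - 4}\right) \left(9 + 6\right) = \left(-45\right) 33 + \left(- \frac{1}{3} + \sqrt{-6}\right) 15 = -1485 + \left(- \frac{1}{3} + i \sqrt{6}\right) 15 = -1485 - \left(5 - 15 i \sqrt{6}\right) = -1490 + 15 i \sqrt{6}$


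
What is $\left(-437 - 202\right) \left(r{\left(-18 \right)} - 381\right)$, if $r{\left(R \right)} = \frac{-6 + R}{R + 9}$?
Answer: $241755$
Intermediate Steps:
$r{\left(R \right)} = \frac{-6 + R}{9 + R}$
$\left(-437 - 202\right) \left(r{\left(-18 \right)} - 381\right) = \left(-437 - 202\right) \left(\frac{-6 - 18}{9 - 18} - 381\right) = - 639 \left(\frac{1}{-9} \left(-24\right) - 381\right) = - 639 \left(\left(- \frac{1}{9}\right) \left(-24\right) - 381\right) = - 639 \left(\frac{8}{3} - 381\right) = \left(-639\right) \left(- \frac{1135}{3}\right) = 241755$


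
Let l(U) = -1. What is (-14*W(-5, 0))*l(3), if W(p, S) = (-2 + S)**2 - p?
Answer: 126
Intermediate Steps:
(-14*W(-5, 0))*l(3) = -14*((-2 + 0)**2 - 1*(-5))*(-1) = -14*((-2)**2 + 5)*(-1) = -14*(4 + 5)*(-1) = -14*9*(-1) = -126*(-1) = 126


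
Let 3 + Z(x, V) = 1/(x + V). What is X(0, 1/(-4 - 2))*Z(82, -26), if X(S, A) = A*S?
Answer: 0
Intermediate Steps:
Z(x, V) = -3 + 1/(V + x) (Z(x, V) = -3 + 1/(x + V) = -3 + 1/(V + x))
X(0, 1/(-4 - 2))*Z(82, -26) = (0/(-4 - 2))*((1 - 3*(-26) - 3*82)/(-26 + 82)) = (0/(-6))*((1 + 78 - 246)/56) = (-⅙*0)*((1/56)*(-167)) = 0*(-167/56) = 0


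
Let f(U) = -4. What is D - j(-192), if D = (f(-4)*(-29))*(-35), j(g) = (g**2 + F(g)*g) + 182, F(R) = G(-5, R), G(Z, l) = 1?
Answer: -40914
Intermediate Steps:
F(R) = 1
j(g) = 182 + g + g**2 (j(g) = (g**2 + 1*g) + 182 = (g**2 + g) + 182 = (g + g**2) + 182 = 182 + g + g**2)
D = -4060 (D = -4*(-29)*(-35) = 116*(-35) = -4060)
D - j(-192) = -4060 - (182 - 192 + (-192)**2) = -4060 - (182 - 192 + 36864) = -4060 - 1*36854 = -4060 - 36854 = -40914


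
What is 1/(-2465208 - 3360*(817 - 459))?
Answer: -1/3668088 ≈ -2.7262e-7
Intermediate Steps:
1/(-2465208 - 3360*(817 - 459)) = 1/(-2465208 - 3360*358) = 1/(-2465208 - 1202880) = 1/(-3668088) = -1/3668088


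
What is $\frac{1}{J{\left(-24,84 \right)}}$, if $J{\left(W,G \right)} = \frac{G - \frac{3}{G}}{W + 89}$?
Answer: $\frac{1820}{2351} \approx 0.77414$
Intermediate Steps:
$J{\left(W,G \right)} = \frac{G - \frac{3}{G}}{89 + W}$
$\frac{1}{J{\left(-24,84 \right)}} = \frac{1}{\frac{1}{84} \frac{1}{89 - 24} \left(-3 + 84^{2}\right)} = \frac{1}{\frac{1}{84} \cdot \frac{1}{65} \left(-3 + 7056\right)} = \frac{1}{\frac{1}{84} \cdot \frac{1}{65} \cdot 7053} = \frac{1}{\frac{2351}{1820}} = \frac{1820}{2351}$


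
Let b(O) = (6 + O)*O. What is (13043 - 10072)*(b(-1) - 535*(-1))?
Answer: 1574630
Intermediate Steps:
b(O) = O*(6 + O)
(13043 - 10072)*(b(-1) - 535*(-1)) = (13043 - 10072)*(-(6 - 1) - 535*(-1)) = 2971*(-1*5 + 535) = 2971*(-5 + 535) = 2971*530 = 1574630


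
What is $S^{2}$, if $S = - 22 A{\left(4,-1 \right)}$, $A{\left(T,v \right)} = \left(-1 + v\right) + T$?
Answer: $1936$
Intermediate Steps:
$A{\left(T,v \right)} = -1 + T + v$
$S = -44$ ($S = - 22 \left(-1 + 4 - 1\right) = \left(-22\right) 2 = -44$)
$S^{2} = \left(-44\right)^{2} = 1936$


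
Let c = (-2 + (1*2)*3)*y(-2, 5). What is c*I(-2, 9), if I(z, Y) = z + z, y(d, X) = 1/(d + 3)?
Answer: -16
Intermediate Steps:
y(d, X) = 1/(3 + d)
I(z, Y) = 2*z
c = 4 (c = (-2 + (1*2)*3)/(3 - 2) = (-2 + 2*3)/1 = (-2 + 6)*1 = 4*1 = 4)
c*I(-2, 9) = 4*(2*(-2)) = 4*(-4) = -16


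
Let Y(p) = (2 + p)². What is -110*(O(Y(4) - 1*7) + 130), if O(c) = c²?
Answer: -106810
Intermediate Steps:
-110*(O(Y(4) - 1*7) + 130) = -110*(((2 + 4)² - 1*7)² + 130) = -110*((6² - 7)² + 130) = -110*((36 - 7)² + 130) = -110*(29² + 130) = -110*(841 + 130) = -110*971 = -106810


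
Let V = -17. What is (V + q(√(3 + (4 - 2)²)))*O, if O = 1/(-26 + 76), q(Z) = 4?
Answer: -13/50 ≈ -0.26000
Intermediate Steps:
O = 1/50 ≈ 0.020000
(V + q(√(3 + (4 - 2)²)))*O = (-17 + 4)*(1/50) = -13*1/50 = -13/50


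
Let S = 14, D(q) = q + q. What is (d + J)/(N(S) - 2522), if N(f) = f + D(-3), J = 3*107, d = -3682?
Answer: 3361/2514 ≈ 1.3369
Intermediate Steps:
D(q) = 2*q
J = 321
N(f) = -6 + f (N(f) = f + 2*(-3) = f - 6 = -6 + f)
(d + J)/(N(S) - 2522) = (-3682 + 321)/((-6 + 14) - 2522) = -3361/(8 - 2522) = -3361/(-2514) = -3361*(-1/2514) = 3361/2514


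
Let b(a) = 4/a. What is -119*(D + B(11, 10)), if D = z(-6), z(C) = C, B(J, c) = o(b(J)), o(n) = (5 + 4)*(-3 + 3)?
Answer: 714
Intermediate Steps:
o(n) = 0 (o(n) = 9*0 = 0)
B(J, c) = 0
D = -6
-119*(D + B(11, 10)) = -119*(-6 + 0) = -119*(-6) = 714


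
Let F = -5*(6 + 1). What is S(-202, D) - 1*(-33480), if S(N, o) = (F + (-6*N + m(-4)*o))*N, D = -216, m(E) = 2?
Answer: -117010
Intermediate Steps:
F = -35 (F = -5*7 = -35)
S(N, o) = N*(-35 - 6*N + 2*o) (S(N, o) = (-35 + (-6*N + 2*o))*N = (-35 - 6*N + 2*o)*N = N*(-35 - 6*N + 2*o))
S(-202, D) - 1*(-33480) = -202*(-35 - 6*(-202) + 2*(-216)) - 1*(-33480) = -202*(-35 + 1212 - 432) + 33480 = -202*745 + 33480 = -150490 + 33480 = -117010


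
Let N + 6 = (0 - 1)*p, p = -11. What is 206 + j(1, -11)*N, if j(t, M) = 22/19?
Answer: 4024/19 ≈ 211.79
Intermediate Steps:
N = 5 (N = -6 + (0 - 1)*(-11) = -6 - 1*(-11) = -6 + 11 = 5)
j(t, M) = 22/19 (j(t, M) = 22*(1/19) = 22/19)
206 + j(1, -11)*N = 206 + (22/19)*5 = 206 + 110/19 = 4024/19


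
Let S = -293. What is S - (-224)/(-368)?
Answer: -6753/23 ≈ -293.61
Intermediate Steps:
S - (-224)/(-368) = -293 - (-224)/(-368) = -293 - (-224)*(-1)/368 = -293 - 1*14/23 = -293 - 14/23 = -6753/23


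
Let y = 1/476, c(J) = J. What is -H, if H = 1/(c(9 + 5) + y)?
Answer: -476/6665 ≈ -0.071418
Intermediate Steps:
y = 1/476 ≈ 0.0021008
H = 476/6665 (H = 1/((9 + 5) + 1/476) = 1/(14 + 1/476) = 1/(6665/476) = 476/6665 ≈ 0.071418)
-H = -1*476/6665 = -476/6665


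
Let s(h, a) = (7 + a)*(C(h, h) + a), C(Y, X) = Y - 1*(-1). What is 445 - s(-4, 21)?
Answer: -59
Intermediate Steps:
C(Y, X) = 1 + Y (C(Y, X) = Y + 1 = 1 + Y)
s(h, a) = (7 + a)*(1 + a + h) (s(h, a) = (7 + a)*((1 + h) + a) = (7 + a)*(1 + a + h))
445 - s(-4, 21) = 445 - (7 + 21² + 7*(-4) + 8*21 + 21*(-4)) = 445 - (7 + 441 - 28 + 168 - 84) = 445 - 1*504 = 445 - 504 = -59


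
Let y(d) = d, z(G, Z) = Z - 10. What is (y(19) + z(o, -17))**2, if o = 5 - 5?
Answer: 64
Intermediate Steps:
o = 0
z(G, Z) = -10 + Z
(y(19) + z(o, -17))**2 = (19 + (-10 - 17))**2 = (19 - 27)**2 = (-8)**2 = 64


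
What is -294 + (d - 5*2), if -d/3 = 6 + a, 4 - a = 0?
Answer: -334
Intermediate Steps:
a = 4 (a = 4 - 1*0 = 4 + 0 = 4)
d = -30 (d = -3*(6 + 4) = -3*10 = -30)
-294 + (d - 5*2) = -294 + (-30 - 5*2) = -294 + (-30 - 10) = -294 - 40 = -334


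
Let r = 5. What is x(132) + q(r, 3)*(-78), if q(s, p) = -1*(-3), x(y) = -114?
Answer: -348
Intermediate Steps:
q(s, p) = 3
x(132) + q(r, 3)*(-78) = -114 + 3*(-78) = -114 - 234 = -348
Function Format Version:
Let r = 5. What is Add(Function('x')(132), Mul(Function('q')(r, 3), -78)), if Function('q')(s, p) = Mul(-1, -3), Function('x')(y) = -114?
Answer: -348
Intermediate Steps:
Function('q')(s, p) = 3
Add(Function('x')(132), Mul(Function('q')(r, 3), -78)) = Add(-114, Mul(3, -78)) = Add(-114, -234) = -348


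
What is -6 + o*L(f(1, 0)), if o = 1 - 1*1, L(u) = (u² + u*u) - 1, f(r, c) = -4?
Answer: -6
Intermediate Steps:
L(u) = -1 + 2*u² (L(u) = (u² + u²) - 1 = 2*u² - 1 = -1 + 2*u²)
o = 0 (o = 1 - 1 = 0)
-6 + o*L(f(1, 0)) = -6 + 0*(-1 + 2*(-4)²) = -6 + 0*(-1 + 2*16) = -6 + 0*(-1 + 32) = -6 + 0*31 = -6 + 0 = -6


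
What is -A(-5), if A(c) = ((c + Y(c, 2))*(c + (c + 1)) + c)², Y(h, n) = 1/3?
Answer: -1369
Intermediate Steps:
Y(h, n) = ⅓
A(c) = (c + (1 + 2*c)*(⅓ + c))² (A(c) = ((c + ⅓)*(c + (c + 1)) + c)² = ((⅓ + c)*(c + (1 + c)) + c)² = ((⅓ + c)*(1 + 2*c) + c)² = ((1 + 2*c)*(⅓ + c) + c)² = (c + (1 + 2*c)*(⅓ + c))²)
-A(-5) = -(1 + 6*(-5)² + 8*(-5))²/9 = -(1 + 6*25 - 40)²/9 = -(1 + 150 - 40)²/9 = -111²/9 = -12321/9 = -1*1369 = -1369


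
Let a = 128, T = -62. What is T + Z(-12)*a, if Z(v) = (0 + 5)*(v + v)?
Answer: -15422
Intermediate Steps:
Z(v) = 10*v (Z(v) = 5*(2*v) = 10*v)
T + Z(-12)*a = -62 + (10*(-12))*128 = -62 - 120*128 = -62 - 15360 = -15422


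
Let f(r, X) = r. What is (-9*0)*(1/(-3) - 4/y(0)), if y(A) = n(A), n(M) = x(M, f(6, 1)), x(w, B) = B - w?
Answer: 0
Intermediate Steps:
n(M) = 6 - M
y(A) = 6 - A
(-9*0)*(1/(-3) - 4/y(0)) = (-9*0)*(1/(-3) - 4/(6 - 1*0)) = 0*(1*(-⅓) - 4/(6 + 0)) = 0*(-⅓ - 4/6) = 0*(-⅓ - 4*⅙) = 0*(-⅓ - ⅔) = 0*(-1) = 0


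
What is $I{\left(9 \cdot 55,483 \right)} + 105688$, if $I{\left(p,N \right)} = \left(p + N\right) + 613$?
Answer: $107279$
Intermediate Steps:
$I{\left(p,N \right)} = 613 + N + p$ ($I{\left(p,N \right)} = \left(N + p\right) + 613 = 613 + N + p$)
$I{\left(9 \cdot 55,483 \right)} + 105688 = \left(613 + 483 + 9 \cdot 55\right) + 105688 = \left(613 + 483 + 495\right) + 105688 = 1591 + 105688 = 107279$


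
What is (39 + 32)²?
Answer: 5041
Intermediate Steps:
(39 + 32)² = 71² = 5041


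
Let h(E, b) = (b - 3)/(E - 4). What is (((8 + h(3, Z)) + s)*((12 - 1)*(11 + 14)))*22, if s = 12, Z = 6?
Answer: 102850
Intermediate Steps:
h(E, b) = (-3 + b)/(-4 + E)
(((8 + h(3, Z)) + s)*((12 - 1)*(11 + 14)))*22 = (((8 + (-3 + 6)/(-4 + 3)) + 12)*((12 - 1)*(11 + 14)))*22 = (((8 + 3/(-1)) + 12)*(11*25))*22 = (((8 - 1*3) + 12)*275)*22 = (((8 - 3) + 12)*275)*22 = ((5 + 12)*275)*22 = (17*275)*22 = 4675*22 = 102850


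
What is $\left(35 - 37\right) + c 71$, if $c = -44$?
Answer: $-3126$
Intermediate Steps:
$\left(35 - 37\right) + c 71 = \left(35 - 37\right) - 3124 = -2 - 3124 = -3126$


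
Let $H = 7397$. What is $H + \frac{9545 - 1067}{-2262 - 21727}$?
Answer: $\frac{177438155}{23989} \approx 7396.6$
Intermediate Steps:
$H + \frac{9545 - 1067}{-2262 - 21727} = 7397 + \frac{9545 - 1067}{-2262 - 21727} = 7397 + \frac{8478}{-23989} = 7397 + 8478 \left(- \frac{1}{23989}\right) = 7397 - \frac{8478}{23989} = \frac{177438155}{23989}$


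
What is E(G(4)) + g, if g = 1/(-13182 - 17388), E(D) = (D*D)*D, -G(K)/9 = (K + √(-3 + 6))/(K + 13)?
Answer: -2228557913/150190410 - 2187*√3/289 ≈ -27.945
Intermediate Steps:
G(K) = -9*(K + √3)/(13 + K) (G(K) = -9*(K + √(-3 + 6))/(K + 13) = -9*(K + √3)/(13 + K))
E(D) = D³ (E(D) = D²*D = D³)
g = -1/30570 (g = 1/(-30570) = -1/30570 ≈ -3.2712e-5)
E(G(4)) + g = (9*(-1*4 - √3)/(13 + 4))³ - 1/30570 = (9*(-4 - √3)/17)³ - 1/30570 = (9*(1/17)*(-4 - √3))³ - 1/30570 = (-36/17 - 9*√3/17)³ - 1/30570 = -1/30570 + (-36/17 - 9*√3/17)³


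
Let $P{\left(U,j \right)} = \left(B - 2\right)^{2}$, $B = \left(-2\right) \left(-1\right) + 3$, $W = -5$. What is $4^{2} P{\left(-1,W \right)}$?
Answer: $144$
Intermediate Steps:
$B = 5$ ($B = 2 + 3 = 5$)
$P{\left(U,j \right)} = 9$ ($P{\left(U,j \right)} = \left(5 - 2\right)^{2} = 3^{2} = 9$)
$4^{2} P{\left(-1,W \right)} = 4^{2} \cdot 9 = 16 \cdot 9 = 144$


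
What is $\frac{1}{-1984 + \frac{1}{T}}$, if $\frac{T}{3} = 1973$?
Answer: $- \frac{5919}{11743295} \approx -0.00050403$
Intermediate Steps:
$T = 5919$ ($T = 3 \cdot 1973 = 5919$)
$\frac{1}{-1984 + \frac{1}{T}} = \frac{1}{-1984 + \frac{1}{5919}} = \frac{1}{- \frac{11743295}{5919}} = - \frac{5919}{11743295}$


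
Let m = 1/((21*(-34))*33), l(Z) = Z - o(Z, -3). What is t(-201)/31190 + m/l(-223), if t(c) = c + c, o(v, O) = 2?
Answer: -213115171/16535222550 ≈ -0.012889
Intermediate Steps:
l(Z) = -2 + Z (l(Z) = Z - 1*2 = Z - 2 = -2 + Z)
t(c) = 2*c
m = -1/23562 (m = 1/(-714*33) = 1/(-23562) = -1/23562 ≈ -4.2441e-5)
t(-201)/31190 + m/l(-223) = (2*(-201))/31190 - 1/(23562*(-2 - 223)) = -402*1/31190 - 1/23562/(-225) = -201/15595 - 1/23562*(-1/225) = -201/15595 + 1/5301450 = -213115171/16535222550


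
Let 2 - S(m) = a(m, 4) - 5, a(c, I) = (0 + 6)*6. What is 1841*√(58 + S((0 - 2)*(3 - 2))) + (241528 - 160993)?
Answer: 80535 + 1841*√29 ≈ 90449.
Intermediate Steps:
a(c, I) = 36 (a(c, I) = 6*6 = 36)
S(m) = -29 (S(m) = 2 - (36 - 5) = 2 - 1*31 = 2 - 31 = -29)
1841*√(58 + S((0 - 2)*(3 - 2))) + (241528 - 160993) = 1841*√(58 - 29) + (241528 - 160993) = 1841*√29 + 80535 = 80535 + 1841*√29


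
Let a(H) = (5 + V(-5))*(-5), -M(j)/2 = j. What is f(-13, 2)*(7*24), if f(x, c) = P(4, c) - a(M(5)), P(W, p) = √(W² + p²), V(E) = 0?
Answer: 4200 + 336*√5 ≈ 4951.3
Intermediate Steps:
M(j) = -2*j
a(H) = -25 (a(H) = (5 + 0)*(-5) = 5*(-5) = -25)
f(x, c) = 25 + √(16 + c²) (f(x, c) = √(4² + c²) - 1*(-25) = √(16 + c²) + 25 = 25 + √(16 + c²))
f(-13, 2)*(7*24) = (25 + √(16 + 2²))*(7*24) = (25 + √(16 + 4))*168 = (25 + √20)*168 = (25 + 2*√5)*168 = 4200 + 336*√5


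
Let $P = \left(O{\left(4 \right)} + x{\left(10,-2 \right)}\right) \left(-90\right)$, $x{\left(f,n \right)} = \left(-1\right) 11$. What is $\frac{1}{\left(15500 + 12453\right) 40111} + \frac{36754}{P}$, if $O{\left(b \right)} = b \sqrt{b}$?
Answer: $\frac{20604711083326}{151365075705} \approx 136.13$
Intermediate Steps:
$x{\left(f,n \right)} = -11$
$O{\left(b \right)} = b^{\frac{3}{2}}$
$P = 270$ ($P = \left(4^{\frac{3}{2}} - 11\right) \left(-90\right) = \left(8 - 11\right) \left(-90\right) = \left(-3\right) \left(-90\right) = 270$)
$\frac{1}{\left(15500 + 12453\right) 40111} + \frac{36754}{P} = \frac{1}{\left(15500 + 12453\right) 40111} + \frac{36754}{270} = \frac{1}{27953} \cdot \frac{1}{40111} + 36754 \cdot \frac{1}{270} = \frac{1}{27953} \cdot \frac{1}{40111} + \frac{18377}{135} = \frac{1}{1121222783} + \frac{18377}{135} = \frac{20604711083326}{151365075705}$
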